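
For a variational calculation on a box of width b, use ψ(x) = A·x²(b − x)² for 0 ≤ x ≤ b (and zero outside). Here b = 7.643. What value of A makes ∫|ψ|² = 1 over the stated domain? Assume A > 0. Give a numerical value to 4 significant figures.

A ≈ 0.002661

The normalization condition is ∫|ψ|² dx = 1 from 0 to b.
∫|ψ|² dx = A²·(b^9/630).
So A² = (b^9/630)^(−1).
Substituting b = 7.643 gives A² = 0.0000070789, so A = 0.0026606.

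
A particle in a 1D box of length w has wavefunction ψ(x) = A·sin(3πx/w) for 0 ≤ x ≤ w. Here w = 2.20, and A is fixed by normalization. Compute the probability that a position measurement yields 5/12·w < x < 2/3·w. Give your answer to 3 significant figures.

P = ∫_{5/12·w}^{2/3·w} |ψ(x)|² dx.
Since A² = 1/(w/2), this is the region integral divided by the full normalization integral.
Let u = x/w; then A² and the length scale cancel, so P = ∫_{5/12}^{2/3} sin(3·π·u)^2 du ÷ ∫_{0}^{1} sin(3·π·u)^2 du.
An antiderivative of sin(3·π·u)^2 is u/2 - sin(6·π·u)/(12·π); evaluating from 5/12 to 2/3 gives 1/(12·π) + 1/8, while the full integral is 1/2.
Taking the ratio, P = (2 + 3·π)/(12·π).

P ≈ 0.303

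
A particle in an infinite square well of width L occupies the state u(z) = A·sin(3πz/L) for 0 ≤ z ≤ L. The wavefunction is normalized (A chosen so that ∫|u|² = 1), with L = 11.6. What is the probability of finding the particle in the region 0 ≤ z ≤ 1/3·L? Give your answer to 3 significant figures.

P ≈ 0.333

The probability is P = ∫ |u|² dz over [0, 1/3·L].
Since A² = 1/(L/2), this is the region integral divided by the full normalization integral.
Let t = z/L; then A² and the length scale cancel, so P = ∫_{0}^{1/3} sin(3·π·t)^2 dt ÷ ∫_{0}^{1} sin(3·π·t)^2 dt.
An antiderivative of sin(3·π·t)^2 is t/2 - sin(6·π·t)/(12·π); evaluating from 0 to 1/3 gives 1/6, while the full integral is 1/2.
This works out to P = 1/3.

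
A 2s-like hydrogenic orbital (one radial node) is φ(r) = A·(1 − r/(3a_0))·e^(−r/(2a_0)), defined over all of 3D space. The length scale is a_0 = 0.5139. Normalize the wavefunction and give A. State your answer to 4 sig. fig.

The normalization condition is ∫|φ|² 4πr² dr = 1 from 0 to ∞.
(Spherical symmetry: dV = 4πr² dr.)
Using ∫₀^∞ rⁿ e^(−αr) dr = n!/αⁿ⁺¹, with φ = A·(1 − r/(3a_0))·e^(−r/(2a_0)), the integral evaluates to A²·[8·π·a_0^3/3].
So A² = (8·π·a_0^3/3)^(−1).
With a_0 = 0.5139: A² = 0.87952 and A = 0.93783.

A ≈ 0.9378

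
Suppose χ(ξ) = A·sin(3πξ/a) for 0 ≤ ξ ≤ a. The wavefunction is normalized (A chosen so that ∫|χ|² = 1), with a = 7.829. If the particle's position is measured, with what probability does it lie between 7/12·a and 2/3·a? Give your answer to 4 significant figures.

P ≈ 0.03028

P = ∫_{7/12·a}^{2/3·a} |χ(ξ)|² dξ.
The normalization integral ∫|χ|²dξ over the whole domain equals a/2·A², and A² cancels in the ratio.
In terms of u = ξ/a (A² and the length scale cancel between numerator and denominator), P = [∫_{7/12}^{2/3} sin(3·π·u)^2 du] / [∫_{0}^{1} sin(3·π·u)^2 du].
An antiderivative of sin(3·π·u)^2 is u/2 - sin(6·π·u)/(12·π); evaluating from 7/12 to 2/3 gives 1/24 - 1/(12·π), while the full integral is 1/2.
Evaluating gives P = (-2 + π)/(12·π).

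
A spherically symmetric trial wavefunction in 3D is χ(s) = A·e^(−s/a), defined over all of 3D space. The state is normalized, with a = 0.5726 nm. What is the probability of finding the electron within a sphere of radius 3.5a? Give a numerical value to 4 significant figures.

P ≈ 0.9704

With dV = 4πs²ds, the probability is ∫|χ|² dV over s ≤ 3.5a.
The full normalization integral is A²·[π·a^3] = 1, fixing A².
Let u = s/a; then A², 4π and the length scale all cancel, so P = ∫_{0}^{3.5} u^2·e^(-2·u) du ÷ ∫_{0}^{∞} u^2·e^(-2·u) du.
With ∫ u^2·e^(-2·u) du = -(2·u^2 + 2·u + 1)·e^(-2·u)/4 + C, the region integral is 1/4 - 65·e^(-7)/8 and the full one is 1/4.
Taking the ratio yields P = 0.97036.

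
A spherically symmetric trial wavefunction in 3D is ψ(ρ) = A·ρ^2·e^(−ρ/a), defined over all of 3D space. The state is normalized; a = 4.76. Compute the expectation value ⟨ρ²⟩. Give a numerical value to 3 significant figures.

⟨ρ²⟩ = ∫ ρ^2 |ψ|² 4πρ² dρ over the full domain.
The ratio of the moment integral to the normalization integral gives ⟨ρ²⟩ = 14·a^2.
Putting a = 4.76 gives 317.2.

⟨ρ^2⟩ ≈ 317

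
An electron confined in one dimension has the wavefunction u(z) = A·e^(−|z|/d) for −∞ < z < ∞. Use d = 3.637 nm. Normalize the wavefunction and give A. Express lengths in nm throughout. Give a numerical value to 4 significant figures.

A ≈ 0.5244 nm^(-1/2)

We need A² ∫|f|² dz = 1, taking the integral from −∞ to ∞.
Recall ∫₀^∞ z^m e^(−z/β) dz = m!·β^(m+1), carrying out the integral gives A² · d.
So A² = (d)^(−1).
With d = 3.637: A² = 0.27495 and A = 0.52436.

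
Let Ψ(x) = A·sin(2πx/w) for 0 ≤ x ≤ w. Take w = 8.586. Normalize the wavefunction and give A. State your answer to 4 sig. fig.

The normalization condition is ∫|Ψ|² dx = 1 from 0 to w.
∫|Ψ|² dx = A²·(w/2).
Hence A² = 1/[w/2].
Plugging in w = 8.586 yields A = 0.48264.

A ≈ 0.4826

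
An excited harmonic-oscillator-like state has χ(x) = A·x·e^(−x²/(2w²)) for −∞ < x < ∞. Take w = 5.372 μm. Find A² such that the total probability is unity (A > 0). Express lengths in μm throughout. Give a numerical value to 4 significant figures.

Normalization requires ∫|χ|² dx = 1, integrated from −∞ to ∞.
Differentiating ∫e^(−αx²) dx = √(π/α) under α to get the higher moments, carrying out the integral gives A² · √(π)·w^3/2.
Hence A² = 1/[√(π)·w^3/2].
Plugging in w = 5.372 yields A = 0.085315.

A^2 ≈ 0.007279 μm^(-3)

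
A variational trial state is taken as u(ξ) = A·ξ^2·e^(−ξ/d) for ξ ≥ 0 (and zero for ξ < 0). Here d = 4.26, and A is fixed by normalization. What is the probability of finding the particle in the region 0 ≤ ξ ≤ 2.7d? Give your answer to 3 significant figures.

The probability is P = ∫ |u|² dξ over [0, 2.7d].
Since A² = 1/(3·d^5/4), this is the region integral divided by the full normalization integral.
Substituting t = ξ/d, A² and the length scale cancel in the ratio: P = ∫_{0}^{2.7} t^4·e^(-2·t) dt / ∫_{0}^{∞} t^4·e^(-2·t) dt.
With ∫ t^4·e^(-2·t) dt = -(t^4/2 + t^3 + 3·t^2/2 + 3·t/2 + 3/4)·e^(-2·t) + C, the region integral is ≈ 0.47002 and the full one is 3/4.
This works out to P = 0.6267.

P ≈ 0.627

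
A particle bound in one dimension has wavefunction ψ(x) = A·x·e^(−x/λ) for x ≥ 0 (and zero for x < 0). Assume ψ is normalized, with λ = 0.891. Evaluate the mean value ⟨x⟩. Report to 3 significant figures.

⟨x⟩ ≈ 1.34

By definition ⟨x⟩ = ∫ x |ψ(x)|² dx.
The ratio of the moment integral to the normalization integral gives ⟨x⟩ = 3·λ/2.
With λ = 0.891, ⟨x⟩ = 1.337.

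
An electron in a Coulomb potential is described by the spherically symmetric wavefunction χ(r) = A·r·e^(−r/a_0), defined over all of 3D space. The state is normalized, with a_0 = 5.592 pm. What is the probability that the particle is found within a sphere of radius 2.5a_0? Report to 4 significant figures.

P ≈ 0.5595

P = ∫ |χ|² 4πr² dr over r ≤ 2.5a_0.
A² is fixed by ∫₀^∞ 4πr²|χ|² dr = 1, i.e. A² = (3·π·a_0^5)^(−1).
Let u = r/a_0; then A², 4π and the length scale all cancel, so P = ∫_{0}^{2.5} u^4·e^(-2·u) du ÷ ∫_{0}^{∞} u^4·e^(-2·u) du.
With ∫ u^4·e^(-2·u) du = -(u^4/2 + u^3 + 3·u^2/2 + 3·u/2 + 3/4)·e^(-2·u) + C, the region integral is 3/4 - 1569·e^(-5)/32 and the full one is 3/4.
This evaluates to P = 0.55951.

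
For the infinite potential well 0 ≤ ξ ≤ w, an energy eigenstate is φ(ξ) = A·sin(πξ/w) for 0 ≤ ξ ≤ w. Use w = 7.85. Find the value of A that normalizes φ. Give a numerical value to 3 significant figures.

A ≈ 0.505

The normalization condition is ∫|φ|² dξ = 1 from 0 to w.
With φ = A·sin(πξ/w), the integral evaluates to A²·[w/2].
Setting this equal to 1 gives A² = 1/(w/2).
With w = 7.85: A² = 0.2548 and A = 0.5048.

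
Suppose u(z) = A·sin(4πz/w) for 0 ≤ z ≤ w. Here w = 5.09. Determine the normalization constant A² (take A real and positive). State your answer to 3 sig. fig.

A^2 ≈ 0.393

We need A² ∫|f|² dz = 1, taking the integral from 0 to w.
Using sin²θ = (1 − cos 2θ)/2, with u = A·sin(4πz/w), the integral evaluates to A²·[w/2].
Substituting w = 5.09 gives A² = 0.3929, so A = 0.6268.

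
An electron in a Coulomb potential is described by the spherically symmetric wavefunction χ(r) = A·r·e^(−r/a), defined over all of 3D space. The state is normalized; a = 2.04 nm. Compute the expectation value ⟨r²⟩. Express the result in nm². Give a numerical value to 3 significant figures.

⟨r²⟩ = ∫ r^2 |χ|² 4πr² dr over the full domain.
With ∫₀^∞ r^6 e^(−αr) dr = 6!/α^7, since the A² factors cancel between numerator and denominator, ⟨r²⟩ = 15·a^2/2.
With a = 2.04, ⟨r^2⟩ = 31.21.

⟨r^2⟩ ≈ 31.2 nm^2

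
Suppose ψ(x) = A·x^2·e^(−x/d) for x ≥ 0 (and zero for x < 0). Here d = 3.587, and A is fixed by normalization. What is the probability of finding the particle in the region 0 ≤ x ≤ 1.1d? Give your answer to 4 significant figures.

P ≈ 0.07250

The probability is P = ∫ |ψ|² dx over [0, 1.1d].
With A² fixed by ∫|ψ|² = 1, i.e. A² = (3·d^5/4)^(−1), substitute and integrate.
Substituting u = x/d, A² and the length scale cancel in the ratio: P = ∫_{0}^{1.1} u^4·e^(-2·u) du / ∫_{0}^{∞} u^4·e^(-2·u) du.
With ∫ u^4·e^(-2·u) du = -(u^4/2 + u^3 + 3·u^2/2 + 3·u/2 + 3/4)·e^(-2·u) + C, the region integral is ≈ 0.0543722 and the full one is 3/4.
This works out to P = 0.072496.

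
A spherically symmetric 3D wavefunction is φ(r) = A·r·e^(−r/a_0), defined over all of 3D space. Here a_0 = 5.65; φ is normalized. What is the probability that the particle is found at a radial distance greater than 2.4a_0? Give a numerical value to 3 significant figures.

P = ∫ |φ|² 4πr² dr over r > 2.4a_0.
Normalization gives A² = 1/(3·π·a_0^5).
Let u = r/a_0; then A², 4π and the length scale all cancel, so P = ∫_{2.4}^{∞} u^4·e^(-2·u) du ÷ ∫_{0}^{∞} u^4·e^(-2·u) du.
Using ∫ u^4·e^(-2·u) du = -(u^4/2 + u^3 + 3·u^2/2 + 3·u/2 + 3/4)·e^(-2·u), the numerator is ≈ 0.35719 and the denominator is 3/4.
The region integral divided by the full integral gives P = 0.4763.

P ≈ 0.476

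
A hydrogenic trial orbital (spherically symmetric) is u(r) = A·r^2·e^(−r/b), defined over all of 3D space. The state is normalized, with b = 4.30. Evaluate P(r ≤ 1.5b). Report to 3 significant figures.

P ≈ 0.0335

With dV = 4πr²dr, the probability is ∫|u|² dV over r ≤ 1.5b.
Normalization gives A² = 1/(45·π·b^7/2).
Substituting t = r/b, A², 4π and the length scale all cancel in the ratio: P = ∫_{0}^{1.5} t^6·e^(-2·t) dt / ∫_{0}^{∞} t^6·e^(-2·t) dt.
With ∫ t^6·e^(-2·t) dt = -(4·t^6 + 12·t^5 + 30·t^4 + 60·t^3 + 90·t^2 + 90·t + 45)·e^(-2·t)/8 + C, the region integral is ≈ 0.18849 and the full one is 45/8.
The region integral divided by the full integral gives P = 0.03351.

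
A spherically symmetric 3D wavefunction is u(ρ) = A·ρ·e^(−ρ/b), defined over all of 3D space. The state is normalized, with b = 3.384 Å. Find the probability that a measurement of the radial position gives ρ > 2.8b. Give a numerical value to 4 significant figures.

Integrate the radial probability density 4πρ²|u|² over ρ > 2.8b.
A² is fixed by ∫₀^∞ 4πρ²|u|² dρ = 1, i.e. A² = (3·π·b^5)^(−1).
Substituting t = ρ/b, A², 4π and the length scale all cancel in the ratio: P = ∫_{2.8}^{∞} t^4·e^(-2·t) dt / ∫_{0}^{∞} t^4·e^(-2·t) dt.
Using ∫ t^4·e^(-2·t) dt = -(t^4/2 + t^3 + 3·t^2/2 + 3·t/2 + 3/4)·e^(-2·t), the numerator is ≈ 0.256613 and the denominator is 3/4.
The region integral divided by the full integral gives P = 0.34215.

P ≈ 0.3422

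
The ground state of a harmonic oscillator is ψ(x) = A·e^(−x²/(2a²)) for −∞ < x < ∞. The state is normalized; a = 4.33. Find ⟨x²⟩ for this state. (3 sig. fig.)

The expectation value is the |ψ|²-weighted average of x^2: ∫ x^2|ψ|² dx.
Using the Gaussian integral ∫_{−∞}^{∞} e^(−αx²) dx = √(π/α), evaluating both integrals, ⟨x²⟩ = a^2/2.
With a = 4.33, ⟨x^2⟩ = 9.374.

⟨x^2⟩ ≈ 9.37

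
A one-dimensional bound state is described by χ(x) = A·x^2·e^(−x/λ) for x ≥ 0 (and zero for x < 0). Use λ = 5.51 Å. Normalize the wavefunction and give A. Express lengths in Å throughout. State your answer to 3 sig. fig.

A ≈ 0.0162 Å^(-5/2)

Require ∫ |χ|² dx = 1 over the whole domain.
Recall ∫₀^∞ x^m e^(−x/β) dx = m!·β^(m+1), with χ = A·x^2·e^(−x/λ), the integral evaluates to A²·[3·λ^5/4].
Substituting λ = 5.51 gives A² = 0.0002625, so A = 0.01620.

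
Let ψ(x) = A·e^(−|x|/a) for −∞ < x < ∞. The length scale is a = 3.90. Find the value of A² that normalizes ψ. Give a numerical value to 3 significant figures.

We need A² ∫|f|² dx = 1, taking the integral from −∞ to ∞.
The integral (without the A² prefactor) comes out to a.
So A² = (a)^(−1).
With a = 3.90: A² = 0.2564 and A = 0.5064.

A^2 ≈ 0.256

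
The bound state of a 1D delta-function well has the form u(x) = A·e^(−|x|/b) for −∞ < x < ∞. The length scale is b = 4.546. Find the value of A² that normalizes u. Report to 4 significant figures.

A^2 ≈ 0.2200

Require ∫ |u|² dx = 1 over the whole domain.
∫|u|² dx = A²·(b).
Hence A² = 1/[b].
Plugging in b = 4.546 yields A = 0.46901.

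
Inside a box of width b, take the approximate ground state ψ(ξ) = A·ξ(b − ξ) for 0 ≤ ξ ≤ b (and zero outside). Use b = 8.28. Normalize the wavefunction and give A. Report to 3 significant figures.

Require ∫ |ψ|² dξ = 1 over the whole domain.
Expanding the polynomial and integrating term by term, ∫|ψ|² dξ = A²·(b^5/30).
Setting this equal to 1 gives A² = 1/(b^5/30).
Plugging in b = 8.28 yields A = 0.02776.

A ≈ 0.0278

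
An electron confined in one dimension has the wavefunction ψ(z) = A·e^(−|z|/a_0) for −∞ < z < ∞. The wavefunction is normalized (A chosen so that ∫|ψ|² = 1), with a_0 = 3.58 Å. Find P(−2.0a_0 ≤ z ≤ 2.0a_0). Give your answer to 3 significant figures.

P = ∫_{−2.0a_0}^{2.0a_0} |ψ(z)|² dz.
With A² fixed by ∫|ψ|² = 1, i.e. A² = (a_0)^(−1), substitute and integrate.
Both integrals are even about z = 0, so only the z ≥ 0 halves are needed (the factors of 2 cancel). Substituting u = z/a_0, A² and the length scale cancel in the ratio: P = ∫_{0}^{2.0} e^(-2·u) du / ∫_{0}^{∞} e^(-2·u) du.
Using ∫ e^(-2·u) du = -e^(-2·u)/2, the numerator is 1/2 - e^(-4)/2 and the denominator is 1/2.
Taking the ratio, P = 0.9817.

P ≈ 0.982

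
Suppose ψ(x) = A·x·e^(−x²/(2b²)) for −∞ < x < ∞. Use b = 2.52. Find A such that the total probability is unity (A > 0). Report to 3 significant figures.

The normalization condition is ∫|ψ|² dx = 1 from −∞ to ∞.
∫|ψ|² dx = A²·(√(π)·b^3/2).
Hence A² = 1/[√(π)·b^3/2].
Substituting b = 2.52 gives A² = 0.07051, so A = 0.2655.

A ≈ 0.266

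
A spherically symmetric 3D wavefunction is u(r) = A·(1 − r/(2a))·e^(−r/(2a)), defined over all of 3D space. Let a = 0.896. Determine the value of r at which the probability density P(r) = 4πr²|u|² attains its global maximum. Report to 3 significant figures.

Differentiate P(r) = 4πr²|u|² with respect to r and set to zero.
Solving yields r = a·(√(5) + 3).
With a = 0.896, the most probable radial distance is 4.692.

r ≈ 4.69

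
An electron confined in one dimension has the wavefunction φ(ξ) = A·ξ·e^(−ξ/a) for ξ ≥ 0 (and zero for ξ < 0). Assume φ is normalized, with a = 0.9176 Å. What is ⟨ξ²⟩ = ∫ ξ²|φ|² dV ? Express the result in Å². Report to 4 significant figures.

The expectation value is the |φ|²-weighted average of ξ^2: ∫ ξ^2|φ|² dξ.
Using ∫₀^∞ ξⁿ e^(−αξ) dξ = n!/αⁿ⁺¹, since the A² factors cancel between numerator and denominator, ⟨ξ²⟩ = 3·a^2.
Putting a = 0.9176 gives 2.5260.

⟨ξ^2⟩ ≈ 2.526 Å^2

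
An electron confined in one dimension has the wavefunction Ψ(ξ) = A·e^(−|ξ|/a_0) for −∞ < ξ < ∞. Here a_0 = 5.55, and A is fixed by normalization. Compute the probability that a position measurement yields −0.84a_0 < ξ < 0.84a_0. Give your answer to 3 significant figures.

|Ψ|² is the probability density, so P = ∫_{−0.84a_0}^{0.84a_0} |Ψ|² dξ.
The normalization integral ∫|Ψ|²dξ over the whole domain equals a_0·A², and A² cancels in the ratio.
By symmetry take twice the ξ ≥ 0 contribution in numerator and denominator; the 2's cancel. Let u = ξ/a_0; then A² and the length scale cancel, so P = ∫_{0}^{0.84} e^(-2·u) du ÷ ∫_{0}^{∞} e^(-2·u) du.
With ∫ e^(-2·u) du = -e^(-2·u)/2 + C, the region integral is 1/2 - e^(-42/25)/2 and the full one is 1/2.
This works out to P = 0.8136.

P ≈ 0.814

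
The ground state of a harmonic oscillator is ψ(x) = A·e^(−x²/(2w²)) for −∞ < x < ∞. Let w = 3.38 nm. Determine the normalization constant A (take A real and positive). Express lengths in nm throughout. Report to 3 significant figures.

A ≈ 0.409 nm^(-1/2)

We need A² ∫|f|² dx = 1, taking the integral from −∞ to ∞.
The integral (without the A² prefactor) comes out to √(π)·w.
So A² = (√(π)·w)^(−1).
Plugging in w = 3.38 yields A = 0.4086.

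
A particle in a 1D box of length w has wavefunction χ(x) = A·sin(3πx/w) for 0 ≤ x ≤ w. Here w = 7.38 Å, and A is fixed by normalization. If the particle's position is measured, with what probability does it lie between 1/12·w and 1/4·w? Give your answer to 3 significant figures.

P ≈ 0.273

|χ|² is the probability density, so P = ∫_{1/12·w}^{1/4·w} |χ|² dx.
Since A² = 1/(w/2), this is the region integral divided by the full normalization integral.
Substituting u = x/w, A² and the length scale cancel in the ratio: P = ∫_{1/12}^{1/4} sin(3·π·u)^2 du / ∫_{0}^{1} sin(3·π·u)^2 du.
Using ∫ sin(3·π·u)^2 du = u/2 - sin(6·π·u)/(12·π), the numerator is 1/(6·π) + 1/12 and the denominator is 1/2.
Taking the ratio, P = (2 + π)/(6·π).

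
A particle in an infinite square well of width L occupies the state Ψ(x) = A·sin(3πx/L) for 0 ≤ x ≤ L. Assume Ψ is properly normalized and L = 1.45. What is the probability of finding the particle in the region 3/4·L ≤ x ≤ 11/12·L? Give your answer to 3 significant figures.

P = ∫_{3/4·L}^{11/12·L} |Ψ(x)|² dx.
Since A² = 1/(L/2), this is the region integral divided by the full normalization integral.
Let u = x/L; then A² and the length scale cancel, so P = ∫_{3/4}^{11/12} sin(3·π·u)^2 du ÷ ∫_{0}^{1} sin(3·π·u)^2 du.
With ∫ sin(3·π·u)^2 du = u/2 - sin(6·π·u)/(12·π) + C, the region integral is 1/(6·π) + 1/12 and the full one is 1/2.
Evaluating gives P = (2 + π)/(6·π).

P ≈ 0.273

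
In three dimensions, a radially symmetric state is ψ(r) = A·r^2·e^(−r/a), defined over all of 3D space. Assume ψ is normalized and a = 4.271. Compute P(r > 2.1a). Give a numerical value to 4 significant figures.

With dV = 4πr²dr, the probability is ∫|ψ|² dV over r > 2.1a.
Normalization gives A² = 1/(45·π·a^7/2).
In terms of u = r/a (A², 4π and the length scale all cancel between numerator and denominator), P = [∫_{2.1}^{∞} u^6·e^(-2·u) du] / [∫_{0}^{∞} u^6·e^(-2·u) du].
An antiderivative of u^6·e^(-2·u) is -(4·u^6 + 12·u^5 + 30·u^4 + 60·u^3 + 90·u^2 + 90·u + 45)·e^(-2·u)/8; evaluating from 2.1 to ∞ gives ≈ 4.87948, while the full integral is 45/8.
This evaluates to P = 0.86746.

P ≈ 0.8675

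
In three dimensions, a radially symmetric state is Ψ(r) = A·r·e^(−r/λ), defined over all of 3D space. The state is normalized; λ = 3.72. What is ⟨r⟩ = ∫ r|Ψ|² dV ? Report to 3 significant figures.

⟨r⟩ ≈ 9.30

The expectation value is the |Ψ|²-weighted average of r: ∫ r|Ψ|² 4πr² dr.
The ratio of the moment integral to the normalization integral gives ⟨r⟩ = 5·λ/2.
Putting λ = 3.72 gives 9.300.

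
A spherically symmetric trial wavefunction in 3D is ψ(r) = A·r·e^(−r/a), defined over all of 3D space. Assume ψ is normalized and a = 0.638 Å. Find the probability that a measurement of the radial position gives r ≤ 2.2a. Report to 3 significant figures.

P ≈ 0.449

Integrate the radial probability density 4πr²|ψ|² over r ≤ 2.2a.
The full normalization integral is A²·[3·π·a^5] = 1, fixing A².
In terms of u = r/a (A², 4π and the length scale all cancel between numerator and denominator), P = [∫_{0}^{2.2} u^4·e^(-2·u) du] / [∫_{0}^{∞} u^4·e^(-2·u) du].
With ∫ u^4·e^(-2·u) du = -(u^4/2 + u^3 + 3·u^2/2 + 3·u/2 + 3/4)·e^(-2·u) + C, the region integral is ≈ 0.33661 and the full one is 3/4.
This evaluates to P = 0.4488.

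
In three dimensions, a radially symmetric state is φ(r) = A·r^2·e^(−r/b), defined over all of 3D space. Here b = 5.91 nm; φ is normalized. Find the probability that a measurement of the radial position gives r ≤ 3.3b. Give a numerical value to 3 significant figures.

Integrate the radial probability density 4πr²|φ|² over r ≤ 3.3b.
A² is fixed by ∫₀^∞ 4πr²|φ|² dr = 1, i.e. A² = (45·π·b^7/2)^(−1).
In terms of u = r/b (A², 4π and the length scale all cancel between numerator and denominator), P = [∫_{0}^{3.3} u^6·e^(-2·u) du] / [∫_{0}^{∞} u^6·e^(-2·u) du].
With ∫ u^6·e^(-2·u) du = -(4·u^6 + 12·u^5 + 30·u^4 + 60·u^3 + 90·u^2 + 90·u + 45)·e^(-2·u)/8 + C, the region integral is ≈ 2.7515 and the full one is 45/8.
Taking the ratio yields P = 0.4892.

P ≈ 0.489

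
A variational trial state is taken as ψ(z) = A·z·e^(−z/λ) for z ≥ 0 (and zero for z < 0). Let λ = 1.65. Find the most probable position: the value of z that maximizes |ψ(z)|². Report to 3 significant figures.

Differentiate |ψ(z)|² with respect to z and set to zero.
Solving yields z = λ.
With λ = 1.65, the most probable position is 1.650.

z ≈ 1.65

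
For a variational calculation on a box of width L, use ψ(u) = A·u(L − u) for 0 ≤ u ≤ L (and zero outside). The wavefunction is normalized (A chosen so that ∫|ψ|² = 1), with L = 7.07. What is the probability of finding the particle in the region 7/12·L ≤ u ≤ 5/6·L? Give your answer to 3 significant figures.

P = ∫_{7/12·L}^{5/6·L} |ψ(u)|² du.
With A² fixed by ∫|ψ|² = 1, i.e. A² = (L^5/30)^(−1), substitute and integrate.
Let t = u/L; then A² and the length scale cancel, so P = ∫_{7/12}^{5/6} t^2·(1 - t)^2 dt ÷ ∫_{0}^{1} t^2·(1 - t)^2 dt.
Using ∫ t^2·(1 - t)^2 dt = t^3·(6·t^2 - 15·t + 10)/30, the numerator is ≈ 0.010371 and the denominator is 1/30.
Taking the ratio, P = 0.3111.

P ≈ 0.311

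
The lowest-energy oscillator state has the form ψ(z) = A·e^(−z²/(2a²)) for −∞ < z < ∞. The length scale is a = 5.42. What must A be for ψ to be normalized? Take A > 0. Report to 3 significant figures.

A ≈ 0.323

The normalization condition is ∫|ψ|² dz = 1 from −∞ to ∞.
With ∫_{−∞}^{∞} z^(2m) e^(−αz²) dz = (2m−1)!!·√π / (2^m α^(m+1/2)), ∫|ψ|² dz = A²·(√(π)·a).
Setting this equal to 1 gives A² = 1/(√(π)·a).
With a = 5.42: A² = 0.1041 and A = 0.3226.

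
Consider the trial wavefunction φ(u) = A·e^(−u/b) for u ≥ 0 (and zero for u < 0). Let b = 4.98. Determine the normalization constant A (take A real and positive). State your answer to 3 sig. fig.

Require ∫ |φ|² du = 1 over the whole domain.
The integral (without the A² prefactor) comes out to b/2.
Hence A² = 1/[b/2].
With b = 4.98: A² = 0.4016 and A = 0.6337.

A ≈ 0.634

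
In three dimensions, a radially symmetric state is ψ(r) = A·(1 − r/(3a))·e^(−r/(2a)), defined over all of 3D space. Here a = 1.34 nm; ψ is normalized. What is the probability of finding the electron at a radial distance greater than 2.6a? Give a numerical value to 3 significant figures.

P ≈ 0.649

Integrate the radial probability density 4πr²|ψ|² over r > 2.6a.
A² is fixed by ∫₀^∞ 4πr²|ψ|² dr = 1, i.e. A² = (8·π·a^3/3)^(−1).
Substituting u = r/a, A², 4π and the length scale all cancel in the ratio: P = ∫_{2.6}^{∞} u^2·(1 - u/3)^2·e^(-u) du / ∫_{0}^{∞} u^2·(1 - u/3)^2·e^(-u) du.
An antiderivative of u^2·(1 - u/3)^2·e^(-u) is (-u^4 + 2·u^3 - 3·u^2 - 6·u - 6)·e^(-u)/9; evaluating from 2.6 to ∞ gives ≈ 0.43265, while the full integral is 2/3.
This evaluates to P = 0.6490.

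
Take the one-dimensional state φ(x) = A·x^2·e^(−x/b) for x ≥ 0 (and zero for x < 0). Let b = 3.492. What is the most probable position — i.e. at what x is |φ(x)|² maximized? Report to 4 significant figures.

Differentiate |φ(x)|² with respect to x and set to zero.
This gives x = 2·b.
With b = 3.492, the most probable position is 6.9840.

x ≈ 6.984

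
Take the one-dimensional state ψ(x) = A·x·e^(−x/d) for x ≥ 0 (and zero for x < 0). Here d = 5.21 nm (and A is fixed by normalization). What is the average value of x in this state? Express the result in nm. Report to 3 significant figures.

⟨x⟩ ≈ 7.82 nm

By definition ⟨x⟩ = ∫ x |ψ(x)|² dx.
Since the A² factors cancel between numerator and denominator, ⟨x⟩ = 3·d/2.
With d = 5.21, ⟨x⟩ = 7.815.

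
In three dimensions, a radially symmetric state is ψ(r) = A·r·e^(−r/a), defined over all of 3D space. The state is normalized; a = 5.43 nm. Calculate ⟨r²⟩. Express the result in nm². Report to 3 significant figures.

By definition ⟨r²⟩ = ∫ r^2 |ψ(r)|² 4πr² dr.
Evaluating both integrals, ⟨r²⟩ = 15·a^2/2.
Putting a = 5.43 gives 221.1.

⟨r^2⟩ ≈ 221 nm^2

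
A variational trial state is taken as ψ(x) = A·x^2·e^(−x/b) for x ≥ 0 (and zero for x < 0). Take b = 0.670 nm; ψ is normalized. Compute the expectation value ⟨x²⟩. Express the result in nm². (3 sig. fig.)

⟨x^2⟩ ≈ 3.37 nm^2

By definition ⟨x²⟩ = ∫ x^2 |ψ(x)|² dx.
Using ∫₀^∞ xⁿ e^(−αx) dx = n!/αⁿ⁺¹, the ratio of the moment integral to the normalization integral gives ⟨x²⟩ = 15·b^2/2.
With b = 0.670, ⟨x^2⟩ = 3.367.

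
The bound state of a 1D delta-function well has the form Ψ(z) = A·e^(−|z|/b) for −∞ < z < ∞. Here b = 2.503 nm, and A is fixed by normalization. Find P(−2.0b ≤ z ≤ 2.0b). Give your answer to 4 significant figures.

P ≈ 0.9817

The probability is P = ∫ |Ψ|² dz over [−2.0b, 2.0b].
The normalization integral ∫|Ψ|²dz over the whole domain equals b·A², and A² cancels in the ratio.
Both integrals are even about z = 0, so only the z ≥ 0 halves are needed (the factors of 2 cancel). Substituting u = z/b, A² and the length scale cancel in the ratio: P = ∫_{0}^{2.0} e^(-2·u) du / ∫_{0}^{∞} e^(-2·u) du.
An antiderivative of e^(-2·u) is -e^(-2·u)/2; evaluating from 0 to 2.0 gives 1/2 - e^(-4)/2, while the full integral is 1/2.
The result is P = 0.98168.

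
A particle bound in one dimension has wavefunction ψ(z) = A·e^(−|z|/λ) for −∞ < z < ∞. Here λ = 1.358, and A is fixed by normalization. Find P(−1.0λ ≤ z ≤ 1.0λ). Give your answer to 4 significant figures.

|ψ|² is the probability density, so P = ∫_{−1.0λ}^{1.0λ} |ψ|² dz.
The normalization integral ∫|ψ|²dz over the whole domain equals λ·A², and A² cancels in the ratio.
By symmetry take twice the z ≥ 0 contribution in numerator and denominator; the 2's cancel. Substituting u = z/λ, A² and the length scale cancel in the ratio: P = ∫_{0}^{1.0} e^(-2·u) du / ∫_{0}^{∞} e^(-2·u) du.
With ∫ e^(-2·u) du = -e^(-2·u)/2 + C, the region integral is 1/2 - e^(-2)/2 and the full one is 1/2.
Taking the ratio, P = 0.86466.

P ≈ 0.8647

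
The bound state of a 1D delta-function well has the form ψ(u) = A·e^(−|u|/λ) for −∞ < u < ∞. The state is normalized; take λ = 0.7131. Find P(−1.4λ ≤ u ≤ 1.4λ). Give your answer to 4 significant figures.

P ≈ 0.9392

The probability is P = ∫ |ψ|² du over [−1.4λ, 1.4λ].
The normalization integral ∫|ψ|²du over the whole domain equals λ·A², and A² cancels in the ratio.
Both integrals are even about u = 0, so only the u ≥ 0 halves are needed (the factors of 2 cancel). Let t = u/λ; then A² and the length scale cancel, so P = ∫_{0}^{1.4} e^(-2·t) dt ÷ ∫_{0}^{∞} e^(-2·t) dt.
Using ∫ e^(-2·t) dt = -e^(-2·t)/2, the numerator is 1/2 - e^(-14/5)/2 and the denominator is 1/2.
Evaluating gives P = 0.93919.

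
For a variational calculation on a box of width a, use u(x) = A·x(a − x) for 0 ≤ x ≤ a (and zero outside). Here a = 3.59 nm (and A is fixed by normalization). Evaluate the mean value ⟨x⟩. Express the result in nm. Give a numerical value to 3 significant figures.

⟨x⟩ ≈ 1.80 nm

By definition ⟨x⟩ = ∫ x |u(x)|² dx.
The ratio of the moment integral to the normalization integral gives ⟨x⟩ = a/2.
With a = 3.59, ⟨x⟩ = 1.795.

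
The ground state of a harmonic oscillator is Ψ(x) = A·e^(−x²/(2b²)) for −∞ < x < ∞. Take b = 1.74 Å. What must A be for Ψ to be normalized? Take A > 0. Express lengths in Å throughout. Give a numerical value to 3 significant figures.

We need A² ∫|f|² dx = 1, taking the integral from −∞ to ∞.
The integral (without the A² prefactor) comes out to √(π)·b.
Hence A² = 1/[√(π)·b].
With b = 1.74: A² = 0.3242 and A = 0.5694.

A ≈ 0.569 Å^(-1/2)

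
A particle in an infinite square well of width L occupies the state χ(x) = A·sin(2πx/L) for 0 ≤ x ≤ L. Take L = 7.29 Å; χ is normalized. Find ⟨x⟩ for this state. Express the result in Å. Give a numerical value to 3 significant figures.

By definition ⟨x⟩ = ∫ x |χ(x)|² dx.
Using sin²θ = (1 − cos 2θ)/2, the ratio of the moment integral to the normalization integral gives ⟨x⟩ = L/2.
Putting L = 7.29 gives 3.645.

⟨x⟩ ≈ 3.65 Å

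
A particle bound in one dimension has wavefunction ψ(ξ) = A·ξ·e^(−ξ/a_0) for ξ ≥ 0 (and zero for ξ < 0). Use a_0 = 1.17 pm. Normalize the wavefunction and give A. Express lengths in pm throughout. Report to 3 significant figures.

A ≈ 1.58 pm^(-3/2)

We need A² ∫|f|² dξ = 1, taking the integral from 0 to ∞.
∫|ψ|² dξ = A²·(a_0^3/4).
So A² = (a_0^3/4)^(−1).
With a_0 = 1.17: A² = 2.497 and A = 1.580.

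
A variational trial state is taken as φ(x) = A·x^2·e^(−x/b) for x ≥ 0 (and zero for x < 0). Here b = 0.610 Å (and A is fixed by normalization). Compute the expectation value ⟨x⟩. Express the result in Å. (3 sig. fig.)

By definition ⟨x⟩ = ∫ x |φ(x)|² dx.
Evaluating both integrals, ⟨x⟩ = 5·b/2.
Putting b = 0.610 gives 1.525.

⟨x⟩ ≈ 1.53 Å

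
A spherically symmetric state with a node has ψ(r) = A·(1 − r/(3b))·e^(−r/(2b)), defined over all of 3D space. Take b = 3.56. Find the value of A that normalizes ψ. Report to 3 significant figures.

A ≈ 0.0514

Require ∫ |ψ|² 4πr² dr = 1 over the whole domain.
Carrying out the integral gives A² · 8·π·b^3/3.
So A² = (8·π·b^3/3)^(−1).
Plugging in b = 3.56 yields A = 0.05144.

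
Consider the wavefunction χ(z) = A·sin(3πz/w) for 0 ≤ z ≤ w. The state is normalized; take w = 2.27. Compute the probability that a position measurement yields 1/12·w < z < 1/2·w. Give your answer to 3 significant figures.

P ≈ 0.470

|χ|² is the probability density, so P = ∫_{1/12·w}^{1/2·w} |χ|² dz.
With A² fixed by ∫|χ|² = 1, i.e. A² = (w/2)^(−1), substitute and integrate.
Substituting u = z/w, A² and the length scale cancel in the ratio: P = ∫_{1/12}^{1/2} sin(3·π·u)^2 du / ∫_{0}^{1} sin(3·π·u)^2 du.
With ∫ sin(3·π·u)^2 du = u/2 - sin(6·π·u)/(12·π) + C, the region integral is 1/(12·π) + 5/24 and the full one is 1/2.
Evaluating gives P = (2 + 5·π)/(12·π).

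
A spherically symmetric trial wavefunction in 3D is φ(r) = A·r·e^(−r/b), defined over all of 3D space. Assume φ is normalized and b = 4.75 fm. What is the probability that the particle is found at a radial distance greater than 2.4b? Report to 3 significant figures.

P = ∫ |φ|² 4πr² dr over r > 2.4b.
Normalization gives A² = 1/(3·π·b^5).
Substituting u = r/b, A², 4π and the length scale all cancel in the ratio: P = ∫_{2.4}^{∞} u^4·e^(-2·u) du / ∫_{0}^{∞} u^4·e^(-2·u) du.
Using ∫ u^4·e^(-2·u) du = -(u^4/2 + u^3 + 3·u^2/2 + 3·u/2 + 3/4)·e^(-2·u), the numerator is ≈ 0.35719 and the denominator is 3/4.
Taking the ratio yields P = 0.4763.

P ≈ 0.476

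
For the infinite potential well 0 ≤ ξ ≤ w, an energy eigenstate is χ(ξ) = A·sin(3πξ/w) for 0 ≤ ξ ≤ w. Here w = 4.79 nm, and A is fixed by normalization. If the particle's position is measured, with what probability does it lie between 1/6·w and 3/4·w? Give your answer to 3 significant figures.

|χ|² is the probability density, so P = ∫_{1/6·w}^{3/4·w} |χ|² dξ.
The normalization integral ∫|χ|²dξ over the whole domain equals w/2·A², and A² cancels in the ratio.
Let u = ξ/w; then A² and the length scale cancel, so P = ∫_{1/6}^{3/4} sin(3·π·u)^2 du ÷ ∫_{0}^{1} sin(3·π·u)^2 du.
With ∫ sin(3·π·u)^2 du = u/2 - sin(6·π·u)/(12·π) + C, the region integral is 7/24 - 1/(12·π) and the full one is 1/2.
Evaluating gives P = (-2 + 7·π)/(12·π).

P ≈ 0.530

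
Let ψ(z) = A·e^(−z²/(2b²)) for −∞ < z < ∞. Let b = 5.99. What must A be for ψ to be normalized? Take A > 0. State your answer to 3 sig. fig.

A ≈ 0.307

We need A² ∫|f|² dz = 1, taking the integral from −∞ to ∞.
∫|ψ|² dz = A²·(√(π)·b).
So A² = (√(π)·b)^(−1).
Plugging in b = 5.99 yields A = 0.3069.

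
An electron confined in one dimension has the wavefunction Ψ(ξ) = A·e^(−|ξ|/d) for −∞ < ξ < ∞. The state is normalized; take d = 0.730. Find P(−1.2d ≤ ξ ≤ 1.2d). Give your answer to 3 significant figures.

P ≈ 0.909

|Ψ|² is the probability density, so P = ∫_{−1.2d}^{1.2d} |Ψ|² dξ.
Since A² = 1/(d), this is the region integral divided by the full normalization integral.
By symmetry take twice the ξ ≥ 0 contribution in numerator and denominator; the 2's cancel. Let u = ξ/d; then A² and the length scale cancel, so P = ∫_{0}^{1.2} e^(-2·u) du ÷ ∫_{0}^{∞} e^(-2·u) du.
With ∫ e^(-2·u) du = -e^(-2·u)/2 + C, the region integral is 1/2 - e^(-12/5)/2 and the full one is 1/2.
The result is P = 0.9093.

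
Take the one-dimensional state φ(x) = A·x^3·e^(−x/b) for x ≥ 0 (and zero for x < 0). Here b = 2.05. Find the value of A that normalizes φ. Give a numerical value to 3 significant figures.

A ≈ 0.0342

Normalization requires ∫|φ|² dx = 1, integrated from 0 to ∞.
∫|φ|² dx = A²·(45·b^7/8).
So A² = (45·b^7/8)^(−1).
Plugging in b = 2.05 yields A = 0.03418.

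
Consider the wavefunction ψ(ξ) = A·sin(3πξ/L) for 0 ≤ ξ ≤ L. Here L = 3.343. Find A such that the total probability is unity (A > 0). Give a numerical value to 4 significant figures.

A ≈ 0.7735

We need A² ∫|f|² dξ = 1, taking the integral from 0 to L.
Carrying out the integral gives A² · L/2.
Setting this equal to 1 gives A² = 1/(L/2).
Substituting L = 3.343 gives A² = 0.59827, so A = 0.77348.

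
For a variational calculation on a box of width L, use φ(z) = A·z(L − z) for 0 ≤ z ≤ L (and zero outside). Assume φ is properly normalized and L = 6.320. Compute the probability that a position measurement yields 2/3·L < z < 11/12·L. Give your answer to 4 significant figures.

P ≈ 0.2048

The probability is P = ∫ |φ|² dz over [2/3·L, 11/12·L].
Since A² = 1/(L^5/30), this is the region integral divided by the full normalization integral.
In terms of u = z/L (A² and the length scale cancel between numerator and denominator), P = [∫_{2/3}^{11/12} u^2·(1 - u)^2 du] / [∫_{0}^{1} u^2·(1 - u)^2 du].
Using ∫ u^2·(1 - u)^2 du = u^3·(6·u^2 - 15·u + 10)/30, the numerator is ≈ 0.00682629 and the denominator is 1/30.
This works out to P = 0.20479.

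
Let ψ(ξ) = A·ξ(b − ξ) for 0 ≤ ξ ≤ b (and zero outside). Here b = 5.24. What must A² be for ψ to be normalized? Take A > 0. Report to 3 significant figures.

A^2 ≈ 0.00759

Require ∫ |ψ|² dξ = 1 over the whole domain.
Expanding the polynomial and integrating term by term, ∫|ψ|² dξ = A²·(b^5/30).
Plugging in b = 5.24 yields A = 0.08714.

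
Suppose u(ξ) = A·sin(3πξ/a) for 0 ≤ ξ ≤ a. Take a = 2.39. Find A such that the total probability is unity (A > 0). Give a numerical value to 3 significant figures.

A ≈ 0.915

Normalization requires ∫|u|² dξ = 1, integrated from 0 to a.
With ∫₀^a sin²(nπξ/a) dξ = a/2, carrying out the integral gives A² · a/2.
So A² = (a/2)^(−1).
Plugging in a = 2.39 yields A = 0.9148.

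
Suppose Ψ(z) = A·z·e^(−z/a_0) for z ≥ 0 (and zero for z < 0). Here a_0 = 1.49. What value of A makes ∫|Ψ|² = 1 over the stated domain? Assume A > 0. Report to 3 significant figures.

A ≈ 1.10

The normalization condition is ∫|Ψ|² dz = 1 from 0 to ∞.
The integral (without the A² prefactor) comes out to a_0^3/4.
Plugging in a_0 = 1.49 yields A = 1.100.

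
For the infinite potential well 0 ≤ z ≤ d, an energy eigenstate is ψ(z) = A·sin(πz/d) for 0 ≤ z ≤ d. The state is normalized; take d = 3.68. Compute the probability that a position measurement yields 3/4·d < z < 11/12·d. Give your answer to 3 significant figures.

P ≈ 0.0871

The probability is P = ∫ |ψ|² dz over [3/4·d, 11/12·d].
With A² fixed by ∫|ψ|² = 1, i.e. A² = (d/2)^(−1), substitute and integrate.
Substituting u = z/d, A² and the length scale cancel in the ratio: P = ∫_{3/4}^{11/12} sin(π·u)^2 du / ∫_{0}^{1} sin(π·u)^2 du.
Using ∫ sin(π·u)^2 du = u/2 - sin(2·π·u)/(4·π), the numerator is 1/12 - 1/(8·π) and the denominator is 1/2.
The result is P = (-3 + 2·π)/(12·π).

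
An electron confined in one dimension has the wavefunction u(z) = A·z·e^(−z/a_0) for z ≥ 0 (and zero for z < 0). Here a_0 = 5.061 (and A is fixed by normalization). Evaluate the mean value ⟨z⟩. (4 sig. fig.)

By definition ⟨z⟩ = ∫ z |u(z)|² dz.
Evaluating both integrals, ⟨z⟩ = 3·a_0/2.
With a_0 = 5.061, ⟨z⟩ = 7.5915.

⟨z⟩ ≈ 7.592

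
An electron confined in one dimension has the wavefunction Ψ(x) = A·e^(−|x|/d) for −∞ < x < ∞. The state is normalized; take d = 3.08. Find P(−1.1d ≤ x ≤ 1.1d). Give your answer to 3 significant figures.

The probability is P = ∫ |Ψ|² dx over [−1.1d, 1.1d].
The normalization integral ∫|Ψ|²dx over the whole domain equals d·A², and A² cancels in the ratio.
Both integrals are even about x = 0, so only the x ≥ 0 halves are needed (the factors of 2 cancel). Substituting u = x/d, A² and the length scale cancel in the ratio: P = ∫_{0}^{1.1} e^(-2·u) du / ∫_{0}^{∞} e^(-2·u) du.
Using ∫ e^(-2·u) du = -e^(-2·u)/2, the numerator is 1/2 - e^(-11/5)/2 and the denominator is 1/2.
Taking the ratio, P = 0.8892.

P ≈ 0.889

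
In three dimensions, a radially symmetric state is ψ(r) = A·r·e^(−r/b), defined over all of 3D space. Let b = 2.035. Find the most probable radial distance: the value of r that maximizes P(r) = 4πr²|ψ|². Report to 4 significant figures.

Set d/dr [P(r) = 4πr²|ψ|²] = 0 and solve for r > 0.
Solving yields r = 2·b.
With b = 2.035, the most probable radial distance is 4.0700.

r ≈ 4.070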